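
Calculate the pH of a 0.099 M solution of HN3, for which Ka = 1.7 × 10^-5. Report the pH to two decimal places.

pH = 2.89

HN3 ⇌ N3- + H+
From the ICE table, Ka = x²/(0.099 − x) = 1.7 × 10^-5.
Since Ka ≪ C₀, x ≈ √(Ka·C₀) = 1.30 × 10^-3 M.
pH = −log(1.30 × 10^-3) = 2.89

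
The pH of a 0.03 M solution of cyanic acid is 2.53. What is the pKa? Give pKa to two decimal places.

[H+] = 10^(-2.53) = 2.95 × 10^-3 M
At equilibrium [HA] = 0.03 − 2.95 × 10^-3 = 2.70 × 10^-2 M
Ka = [H+][A-]/[HA] = (2.95 × 10^-3)² / 2.70 × 10^-2 = 3.22 × 10^-4
pKa = -log(3.22 × 10^-4) = 3.49

pKa = 3.49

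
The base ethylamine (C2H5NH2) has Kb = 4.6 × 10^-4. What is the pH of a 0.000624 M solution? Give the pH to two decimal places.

C2H5NH2 + H2O ⇌ C2H5NH3+ + OH-
Kb = x²/(0.000624 − x) = 4.6 × 10^-4
The 5% rule fails; solving x² + Kb·x − Kb·C₀ = 0 exactly:
x = (−Kb + √(Kb² + 4·Kb·C₀))/2 = 3.53 × 10^-4 M
pOH = 3.45, so pH = 14.00 − pOH = 10.55

pH = 10.55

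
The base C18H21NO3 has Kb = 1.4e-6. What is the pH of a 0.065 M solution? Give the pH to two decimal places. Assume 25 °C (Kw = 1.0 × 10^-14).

pH = 10.48

C18H21NO3 + H2O ⇌ C18H22NO3+ + OH-
From the ICE table, Kb = x²/(0.065 − x) = 1.4 × 10^-6.
Assume x ≪ 0.065: x ≈ √(1.4 × 10^-6 × 0.065) = 3.02 × 10^-4 M
pOH = 3.52, so pH = 14.00 − pOH = 10.48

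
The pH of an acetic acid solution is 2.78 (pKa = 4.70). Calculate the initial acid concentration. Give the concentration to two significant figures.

[H+] = 10^(-2.78) = 1.66 × 10^-3 M = x
Ka = 10^(−4.70) = 2.00 × 10^-5
Ka = x²/(C₀ − x) ⇒ C₀ = x + x²/Ka
C₀ = 1.66 × 10^-3 + (1.66 × 10^-3)²/(2.00 × 10^-5) = 1.39 × 10^-1 M

C₀ = 1.4 × 10^-1 M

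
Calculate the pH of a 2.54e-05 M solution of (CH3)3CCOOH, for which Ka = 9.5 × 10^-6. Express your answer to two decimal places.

(CH3)3CCOOH ⇌ (CH3)3CCOO- + H+
Let x = [H+] at equilibrium. Ka = x²/(2.54e-05 − x).
The 5% rule fails; solving x² + Ka·x − Ka·C₀ = 0 exactly:
x = (−Ka + √(Ka² + 4·Ka·C₀))/2 = 1.15 × 10^-5 M
pH = −log[H+] = −log(1.15 × 10^-5) = 4.94

pH = 4.94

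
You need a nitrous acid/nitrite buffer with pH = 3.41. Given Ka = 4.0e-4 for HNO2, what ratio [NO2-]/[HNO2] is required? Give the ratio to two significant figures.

pKa = -log(4.0 × 10^-4) = 3.398
pH = pKa + log(r) ⇒ log(r) = 3.41 − 3.398 = +0.012
r = [NO2-]/[HNO2] = 10^(+0.012) = 1.03

ratio = 1.0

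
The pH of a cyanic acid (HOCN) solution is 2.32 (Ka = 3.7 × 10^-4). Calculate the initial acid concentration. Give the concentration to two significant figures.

[H+] = 10^(-2.32) = 4.79 × 10^-3 M = x
Ka = x²/(C₀ − x) ⇒ C₀ = x + x²/Ka
C₀ = 4.79 × 10^-3 + (4.79 × 10^-3)²/(3.7 × 10^-4) = 6.68 × 10^-2 M

C₀ = 6.7 × 10^-2 M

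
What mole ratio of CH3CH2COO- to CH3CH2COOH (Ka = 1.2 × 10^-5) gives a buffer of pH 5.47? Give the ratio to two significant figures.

ratio = 3.5

pKa = -log(1.2 × 10^-5) = 4.921
pH = pKa + log(r) ⇒ log(r) = 5.47 − 4.921 = +0.549
r = [CH3CH2COO-]/[CH3CH2COOH] = 10^(+0.549) = 3.54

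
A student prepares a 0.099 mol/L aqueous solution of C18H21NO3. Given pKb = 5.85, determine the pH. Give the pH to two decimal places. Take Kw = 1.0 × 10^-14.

C18H21NO3 + H2O ⇌ C18H22NO3+ + OH-
Kb = 10^(−5.85) = 1.41 × 10^-6
Kb = x²/(0.099 − x) = 1.41 × 10^-6
Since Kb ≪ C₀, x ≈ √(Kb·C₀) = 3.74 × 10^-4 M.
Check: 0.38% ionized — well under 5%, approximation valid.
pOH = −log(3.74 × 10^-4) = 3.43; pH = 14.00 − 3.43 = 10.57

pH = 10.57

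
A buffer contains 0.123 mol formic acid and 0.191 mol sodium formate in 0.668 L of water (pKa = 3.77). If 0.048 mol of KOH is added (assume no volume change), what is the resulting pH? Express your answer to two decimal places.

pH = 4.27

OH- converts HCOOH to HCOO-: HCOOH → 0.075 mol, HCOO- → 0.239 mol.
Henderson–Hasselbalch with mole ratio 0.239/0.075: pH = 3.77 + (+0.503)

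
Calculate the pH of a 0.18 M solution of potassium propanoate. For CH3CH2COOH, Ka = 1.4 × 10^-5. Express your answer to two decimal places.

pH = 9.05

CH3CH2COO- is the conjugate base of the weak acid CH3CH2COOH.
Kb = Kw/Ka = 1.0×10^-14 / 1.4 × 10^-5 = 7.14 × 10^-10
From the ICE table, Kb = x²/(0.18 − x) = 7.14 × 10^-10.
Assume x ≪ 0.18: x ≈ √(7.14 × 10^-10 × 0.18) = 1.13 × 10^-5 M
pOH = 4.95, so pH = 14.00 − pOH = 9.05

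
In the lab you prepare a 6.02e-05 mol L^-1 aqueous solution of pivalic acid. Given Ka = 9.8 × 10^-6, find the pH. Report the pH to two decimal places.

(CH3)3CCOOH ⇌ (CH3)3CCOO- + H+
Let x = [H+] at equilibrium. Ka = x²/(6.02e-05 − x).
x is not negligible relative to C₀; solve x² + 9.8e-06·x − 5.9e-10 = 0.
x = [−9.8e-06 + √(9.8e-06² + 2.36e-09)]/2 = 1.99 × 10^-5 M
pH = −log[H+] = −log(1.99 × 10^-5) = 4.70

pH = 4.70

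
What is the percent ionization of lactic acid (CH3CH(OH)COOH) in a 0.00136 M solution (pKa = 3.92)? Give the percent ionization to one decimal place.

CH3CH(OH)COOH ⇌ CH3CH(OH)COO- + H+; let x = [H+] at equilibrium.
Ka = 10^(−3.92) = 1.20 × 10^-4
Ka = x²/(C₀ − x); solving the quadratic gives x = 3.48 × 10^-4 M.
Fraction ionized = 3.48 × 10^-4 / 0.00136 = 0.2559 → 25.6%

25.6%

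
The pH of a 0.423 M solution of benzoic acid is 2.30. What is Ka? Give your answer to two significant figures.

Ka = 6.0 × 10^-5

[H+] = 10^(-2.30) = 5.01 × 10^-3 M
At equilibrium [HA] = 0.423 − 5.01 × 10^-3 = 4.18 × 10^-1 M
Ka = [H+][A-]/[HA] = (5.01 × 10^-3)² / 4.18 × 10^-1 = 6.0 × 10^-5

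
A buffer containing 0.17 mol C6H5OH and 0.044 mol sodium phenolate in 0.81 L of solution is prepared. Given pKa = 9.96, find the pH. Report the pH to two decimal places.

pH = 9.37

pH = pKa + log([A⁻]/[HA]) = 9.96 + log(0.044/0.17)
pH = 9.96 + (-0.587) = 9.37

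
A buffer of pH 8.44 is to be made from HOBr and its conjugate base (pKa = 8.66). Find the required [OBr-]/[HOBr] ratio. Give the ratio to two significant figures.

ratio = 0.60

pH = pKa + log(r) ⇒ log(r) = 8.44 − 8.66 = -0.22
r = [OBr-]/[HOBr] = 10^(-0.22) = 0.603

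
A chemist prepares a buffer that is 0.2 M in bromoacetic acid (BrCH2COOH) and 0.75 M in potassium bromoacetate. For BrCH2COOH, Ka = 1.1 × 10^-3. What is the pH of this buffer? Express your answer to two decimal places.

pH = 3.53

pKa = −log(1.1 × 10^-3) = 2.959
Henderson–Hasselbalch: pH = pKa + log([BrCH2COO-]/[BrCH2COOH]) = 2.959 + log(0.75/0.2)
pH = 2.959 + (+0.574) = 3.53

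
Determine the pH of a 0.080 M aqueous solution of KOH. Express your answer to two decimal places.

pH = 12.90

KOH is a strong base; [OH-] = 0.08 M.
pOH = -log(0.08) = 1.10
pH = 14.00 - 1.10 = 12.90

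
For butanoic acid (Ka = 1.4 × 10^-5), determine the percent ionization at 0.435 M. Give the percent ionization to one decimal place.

CH3(CH2)2COOH ⇌ CH3(CH2)2COO- + H+; let x = [H+] at equilibrium.
x ≈ √(Ka·C₀) = √(1.4 × 10^-5 × 0.435) = 2.47 × 10^-3 M
Fraction ionized = 2.47 × 10^-3 / 0.435 = 0.0057 → 0.6%

0.6%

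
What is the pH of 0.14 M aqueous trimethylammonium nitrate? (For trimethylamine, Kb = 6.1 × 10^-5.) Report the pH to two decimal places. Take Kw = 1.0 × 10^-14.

pH = 5.32

(CH3)3NH+ is the conjugate acid of the weak base (CH3)3N.
Ka = Kw/Kb = 1.0×10^-14 / 6.1 × 10^-5 = 1.64 × 10^-10
Let x = [H+] at equilibrium. Ka = x²/(0.14 − x).
Neglecting x in the denominator: x = √(1.64 × 10^-10 × 0.14) = 4.79 × 10^-6 M
pH = −log(4.79 × 10^-6) = 5.32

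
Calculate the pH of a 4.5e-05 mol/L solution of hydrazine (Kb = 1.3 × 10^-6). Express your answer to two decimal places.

N2H4 + H2O ⇌ N2H5+ + OH-
Kb = [OH-]²/(4.5e-05 − [OH-]) = 1.3 × 10^-6
Here C₀/Kb ≈ 34.6, so the small-[OH-] approximation fails. Use the quadratic:
[OH-] = [−1.3e-06 + √(1.3e-06² + 2.34e-10)]/2 = 7.03 × 10^-6 M
pOH = 5.15, so pH = 14.00 − pOH = 8.85

pH = 8.85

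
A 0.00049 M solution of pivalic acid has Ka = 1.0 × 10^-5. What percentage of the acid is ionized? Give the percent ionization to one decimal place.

13.3%

(CH3)3CCOOH ⇌ (CH3)3CCOO- + H+; let x = [H+] at equilibrium.
Ka = x²/(C₀ − x); solving the quadratic gives x = 6.52 × 10^-5 M.
Fraction ionized = 6.52 × 10^-5 / 0.00049 = 0.1331 → 13.3%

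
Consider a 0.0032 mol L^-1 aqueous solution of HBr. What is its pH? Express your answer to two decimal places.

pH = 2.49

HBr is a strong acid and dissociates completely, so [H+] = 0.0032 M.
pH = -log(0.0032) = 2.49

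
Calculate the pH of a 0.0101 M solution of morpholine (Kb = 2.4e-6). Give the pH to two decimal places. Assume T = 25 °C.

pH = 10.19

C4H8ONH + H2O ⇌ C4H8ONH2+ + OH-
Kb = x²/(0.0101 − x) = 2.4 × 10^-6
Neglecting x in the denominator: x = √(2.4 × 10^-6 × 0.0101) = 1.56 × 10^-4 M
(x/C₀ = 1.5% < 5%, so the approximation holds.)
pOH = 3.81, so pH = 14.00 − pOH = 10.19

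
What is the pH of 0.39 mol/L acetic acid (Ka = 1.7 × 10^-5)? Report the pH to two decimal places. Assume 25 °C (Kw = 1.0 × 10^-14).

CH3COOH ⇌ CH3COO- + H+
Ka = [H+]²/(0.39 − [H+]) = 1.7 × 10^-5
Neglecting [H+] in the denominator: [H+] = √(1.7 × 10^-5 × 0.39) = 2.57 × 10^-3 M
([H+]/C₀ = 0.66% < 5%, so the approximation holds.)
pH = −log(2.57 × 10^-3) = 2.59

pH = 2.59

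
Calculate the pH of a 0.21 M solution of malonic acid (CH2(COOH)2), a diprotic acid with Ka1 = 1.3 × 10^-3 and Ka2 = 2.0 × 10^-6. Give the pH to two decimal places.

Since Ka1 ≫ Ka2, the first ionization dominates [H+].
Ka1 = x²/(0.21 − x) = 1.3 × 10^-3
Solving the quadratic: x = (−Ka1 + √(Ka1² + 4·Ka1·C₀))/2 = 1.59 × 10^-2 M
pH = −log(1.59 × 10^-2) = 1.80

pH = 1.80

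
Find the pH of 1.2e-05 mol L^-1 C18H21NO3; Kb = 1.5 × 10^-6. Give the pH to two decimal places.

pH = 8.55

C18H21NO3 + H2O ⇌ C18H22NO3+ + OH-
Kb = x²/(1.2e-05 − x) = 1.5 × 10^-6
x is not negligible relative to C₀; solve x² + 1.5e-06·x − 1.8e-11 = 0.
x = [−1.5e-06 + √(1.5e-06² + 7.2e-11)]/2 = 3.56 × 10^-6 M
pOH = 5.45, so pH = 14.00 − pOH = 8.55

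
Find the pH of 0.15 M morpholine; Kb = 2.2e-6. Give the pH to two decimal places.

pH = 10.76

C4H8ONH + H2O ⇌ C4H8ONH2+ + OH-
From the ICE table, Kb = [OH-]²/(0.15 − [OH-]) = 2.2 × 10^-6.
Assume [OH-] ≪ 0.15: [OH-] ≈ √(2.2 × 10^-6 × 0.15) = 5.74 × 10^-4 M
([OH-]/C₀ = 0.38% < 5%, so the approximation holds.)
pOH = −log(5.74 × 10^-4) = 3.24; pH = 14.00 − 3.24 = 10.76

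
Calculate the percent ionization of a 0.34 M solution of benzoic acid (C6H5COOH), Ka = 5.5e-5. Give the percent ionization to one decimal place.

1.3%

C6H5COOH ⇌ C6H5COO- + H+; let x = [H+] at equilibrium.
x ≈ √(Ka·C₀) = √(5.5 × 10^-5 × 0.34) = 4.32 × 10^-3 M
% ionization = x/C₀ × 100% = 4.32 × 10^-3/0.34 × 100% = 1.3%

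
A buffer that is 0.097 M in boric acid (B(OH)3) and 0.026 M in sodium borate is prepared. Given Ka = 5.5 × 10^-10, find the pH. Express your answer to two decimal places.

pKa = −log(5.5 × 10^-10) = 9.260
Using pH = pKa + log([base]/[acid]) with [base]/[acid] = 0.026/0.097:
pH = 9.260 + (-0.572) = 8.69

pH = 8.69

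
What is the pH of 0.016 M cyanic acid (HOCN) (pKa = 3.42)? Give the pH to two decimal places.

pH = 2.64

HOCN ⇌ OCN- + H+
Ka = 10^(−3.42) = 3.80 × 10^-4
Ka = x²/(0.016 − x) = 3.80 × 10^-4
Here C₀/Ka ≈ 42.1, so the small-x approximation fails. Use the quadratic:
x = (−Ka + √(Ka² + 4·Ka·C₀))/2 = 2.28 × 10^-3 M
pH = −log[H+] = −log(2.28 × 10^-3) = 2.64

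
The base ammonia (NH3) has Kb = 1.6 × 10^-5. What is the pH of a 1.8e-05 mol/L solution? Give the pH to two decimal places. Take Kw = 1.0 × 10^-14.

NH3 + H2O ⇌ NH4+ + OH-
Kb = [OH-]²/(1.8e-05 − [OH-]) = 1.6 × 10^-5
[OH-] is not negligible relative to C₀; solve [OH-]² + 1.6e-05·[OH-] − 2.88e-10 = 0.
[OH-] = (−Kb + √(Kb² + 4·Kb·C₀))/2 = 1.08 × 10^-5 M
pOH = 4.97, so pH = 14.00 − pOH = 9.03

pH = 9.03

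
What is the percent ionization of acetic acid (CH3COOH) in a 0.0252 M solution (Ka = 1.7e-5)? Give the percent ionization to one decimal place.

CH3COOH ⇌ CH3COO- + H+; let x = [H+] at equilibrium.
x ≈ √(Ka·C₀) = √(1.7 × 10^-5 × 0.0252) = 6.55 × 10^-4 M
Fraction ionized = 6.55 × 10^-4 / 0.0252 = 0.0260 → 2.6%

2.6%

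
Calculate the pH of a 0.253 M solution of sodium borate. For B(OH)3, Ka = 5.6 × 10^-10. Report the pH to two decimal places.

B(OH)4- is the conjugate base of the weak acid B(OH)3.
Kb = Kw/Ka = 1.0×10^-14 / 5.6 × 10^-10 = 1.79 × 10^-5
Let x = [OH-] at equilibrium. Kb = x²/(0.253 − x).
Since Kb ≪ C₀, x ≈ √(Kb·C₀) = 2.13 × 10^-3 M.
pOH = −log(2.13 × 10^-3) = 2.67; pH = 14.00 − 2.67 = 11.33

pH = 11.33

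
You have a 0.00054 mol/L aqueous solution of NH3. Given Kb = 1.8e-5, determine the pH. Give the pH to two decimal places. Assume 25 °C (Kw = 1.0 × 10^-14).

pH = 9.95

NH3 + H2O ⇌ NH4+ + OH-
Kb = [OH-]²/(0.00054 − [OH-]) = 1.8 × 10^-5
Here C₀/Kb ≈ 30, so the small-[OH-] approximation fails. Use the quadratic:
[OH-] = (−Kb + √(Kb² + 4·Kb·C₀))/2 = 9.00 × 10^-5 M
pOH = 4.05, so pH = 14.00 − pOH = 9.95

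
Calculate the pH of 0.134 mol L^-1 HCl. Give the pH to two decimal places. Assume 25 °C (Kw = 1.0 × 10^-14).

pH = 0.87

HCl is a strong acid and dissociates completely, so [H+] = 0.134 M.
pH = -log(0.134) = 0.87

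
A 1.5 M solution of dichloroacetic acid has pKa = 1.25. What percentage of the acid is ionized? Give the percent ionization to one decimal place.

17.6%

Cl2CHCOOH ⇌ Cl2CHCOO- + H+; let x = [H+] at equilibrium.
Ka = 10^(−1.25) = 5.62 × 10^-2
Ka = x²/(C₀ − x); solving the quadratic gives x = 2.64 × 10^-1 M.
Fraction ionized = 2.64 × 10^-1 / 1.5 = 0.1760 → 17.6%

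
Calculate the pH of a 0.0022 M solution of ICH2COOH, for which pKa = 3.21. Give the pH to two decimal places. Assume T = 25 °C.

ICH2COOH ⇌ ICH2COO- + H+
Ka = 10^(−3.21) = 6.17 × 10^-4
Ka = [H+]²/(0.0022 − [H+]) = 6.17 × 10^-4
Here C₀/Ka ≈ 3.57, so the small-[H+] approximation fails. Use the quadratic:
[H+] = [−0.000617 + √(0.000617² + 5.43e-06)]/2 = 8.97 × 10^-4 M
pH = −log(8.97 × 10^-4) = 3.05

pH = 3.05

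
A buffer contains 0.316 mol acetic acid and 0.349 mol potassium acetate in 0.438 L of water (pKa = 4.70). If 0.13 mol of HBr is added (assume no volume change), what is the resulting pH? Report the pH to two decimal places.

After neutralization: n(CH3COOH) = 0.446 mol, n(CH3COO-) = 0.219 mol.
pH = pKa + log([A⁻]/[HA]) = 4.70 + log(0.219/0.446) = 4.70 -0.309

pH = 4.39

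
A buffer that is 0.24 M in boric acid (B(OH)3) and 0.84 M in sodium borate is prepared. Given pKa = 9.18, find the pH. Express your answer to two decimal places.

Henderson–Hasselbalch: pH = pKa + log([B(OH)4-]/[B(OH)3]) = 9.18 + log(0.84/0.24)
pH = 9.18 + (+0.544) = 9.72

pH = 9.72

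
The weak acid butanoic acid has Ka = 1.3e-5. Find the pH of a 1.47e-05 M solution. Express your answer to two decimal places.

CH3(CH2)2COOH ⇌ CH3(CH2)2COO- + H+
Ka = x²/(1.47e-05 − x) = 1.3 × 10^-5
x is not negligible relative to C₀; solve x² + 1.3e-05·x − 1.91e-10 = 0.
x = (−Ka + √(Ka² + 4·Ka·C₀))/2 = 8.78 × 10^-6 M
pH = −log(8.78 × 10^-6) = 5.06

pH = 5.06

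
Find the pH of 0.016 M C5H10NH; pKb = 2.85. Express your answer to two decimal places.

C5H10NH + H2O ⇌ C5H10NH2+ + OH-
Kb = 10^(−2.85) = 1.41 × 10^-3
Kb = [OH-]²/(0.016 − [OH-]) = 1.41 × 10^-3
[OH-] is not negligible relative to C₀; solve [OH-]² + 0.00141·[OH-] − 2.26e-05 = 0.
[OH-] = [−0.00141 + √(0.00141² + 9.02e-05)]/2 = 4.10 × 10^-3 M
pOH = −log(4.10 × 10^-3) = 2.39; pH = 14.00 − 2.39 = 11.61

pH = 11.61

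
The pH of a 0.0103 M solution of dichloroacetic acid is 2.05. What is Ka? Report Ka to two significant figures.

Ka = 5.7 × 10^-2

[H+] = 10^(-2.05) = 8.91 × 10^-3 M
At equilibrium [HA] = 0.0103 − 8.91 × 10^-3 = 1.39 × 10^-3 M
Ka = [H+][A-]/[HA] = (8.91 × 10^-3)² / 1.39 × 10^-3 = 5.7 × 10^-2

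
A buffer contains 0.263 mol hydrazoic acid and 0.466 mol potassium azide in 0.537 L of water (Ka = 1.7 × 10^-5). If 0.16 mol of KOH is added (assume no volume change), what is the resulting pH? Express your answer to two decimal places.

pH = 5.55

After neutralization: n(HN3) = 0.103 mol, n(N3-) = 0.626 mol.
pKa = −log(1.7 × 10^-5) = 4.770
pH = pKa + log(n_N3-/n_HN3) = 4.770 + log(0.626/0.103) = 4.770 + (+0.784)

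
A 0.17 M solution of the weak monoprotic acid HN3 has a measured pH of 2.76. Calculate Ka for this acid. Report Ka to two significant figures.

[H+] = 10^(-2.76) = 1.74 × 10^-3 M
At equilibrium [HA] = 0.17 − 1.74 × 10^-3 = 1.68 × 10^-1 M
Ka = [H+][A-]/[HA] = (1.74 × 10^-3)² / 1.68 × 10^-1 = 1.8 × 10^-5

Ka = 1.8 × 10^-5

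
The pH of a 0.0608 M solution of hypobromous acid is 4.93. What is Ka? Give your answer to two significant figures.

Ka = 2.3 × 10^-9

[H+] = 10^(-4.93) = 1.17 × 10^-5 M
At equilibrium [HA] = 0.0608 − 1.17 × 10^-5 = 6.08 × 10^-2 M
Ka = [H+][A-]/[HA] = (1.17 × 10^-5)² / 6.08 × 10^-2 = 2.3 × 10^-9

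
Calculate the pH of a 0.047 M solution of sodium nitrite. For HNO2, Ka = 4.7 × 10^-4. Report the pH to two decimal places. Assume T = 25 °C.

pH = 8.00

NO2- is the conjugate base of the weak acid HNO2.
Kb = Kw/Ka = 1.0×10^-14 / 4.7 × 10^-4 = 2.13 × 10^-11
From the ICE table, Kb = [OH-]²/(0.047 − [OH-]) = 2.13 × 10^-11.
Neglecting [OH-] in the denominator: [OH-] = √(2.13 × 10^-11 × 0.047) = 1.00 × 10^-6 M
Check: 0.0021% ionized — well under 5%, approximation valid.
pOH = −log(1.00 × 10^-6) = 6.00; pH = 14.00 − 6.00 = 8.00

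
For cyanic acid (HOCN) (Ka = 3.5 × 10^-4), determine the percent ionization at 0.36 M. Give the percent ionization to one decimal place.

3.1%

HOCN ⇌ OCN- + H+; let x = [H+] at equilibrium.
x ≈ √(Ka·C₀) = √(3.5 × 10^-4 × 0.36) = 1.12 × 10^-2 M
Fraction ionized = 1.12 × 10^-2 / 0.36 = 0.0311 → 3.1%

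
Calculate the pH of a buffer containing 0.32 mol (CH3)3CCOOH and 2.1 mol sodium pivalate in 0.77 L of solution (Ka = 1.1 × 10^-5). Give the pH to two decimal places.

pKa = −log(1.1 × 10^-5) = 4.959
Henderson–Hasselbalch: pH = pKa + log([(CH3)3CCOO-]/[(CH3)3CCOOH]) = 4.959 + log(2.1/0.32)
pH = 4.959 + (+0.817) = 5.78

pH = 5.78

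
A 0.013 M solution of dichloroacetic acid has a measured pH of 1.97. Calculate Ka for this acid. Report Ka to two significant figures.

[H+] = 10^(-1.97) = 1.07 × 10^-2 M
At equilibrium [HA] = 0.013 − 1.07 × 10^-2 = 2.30 × 10^-3 M
Ka = [H+][A-]/[HA] = (1.07 × 10^-2)² / 2.30 × 10^-3 = 5.0 × 10^-2

Ka = 5.0 × 10^-2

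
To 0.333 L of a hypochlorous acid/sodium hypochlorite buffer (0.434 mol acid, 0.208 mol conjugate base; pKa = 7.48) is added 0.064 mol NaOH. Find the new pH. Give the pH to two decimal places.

pH = 7.35

OH- converts HOCl to OCl-: HOCl → 0.37 mol, OCl- → 0.272 mol.
pH = pKa + log([A⁻]/[HA]) = 7.48 + log(0.272/0.37) = 7.48 -0.134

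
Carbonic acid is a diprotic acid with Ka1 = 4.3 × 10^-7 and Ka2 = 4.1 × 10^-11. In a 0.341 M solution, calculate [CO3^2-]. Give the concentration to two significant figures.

4.1 × 10^-11 M

First ionization gives [H+] ≈ [HCO3-] = 3.83 × 10^-4 M.
Second step: Ka2 = [H+][CO3^2-]/[HCO3-] ≈ [CO3^2-] (since [H+] ≈ [HCO3-]).
So [CO3^2-] ≈ Ka2.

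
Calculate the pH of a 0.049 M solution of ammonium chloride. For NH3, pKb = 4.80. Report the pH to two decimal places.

pH = 5.25

NH4+ is the conjugate acid of the weak base NH3.
Kb = 10^(−4.80) = 1.58 × 10^-5
Ka = Kw/Kb = 1.0×10^-14 / 1.58 × 10^-5 = 6.33 × 10^-10
Ka = [H+]²/(0.049 − [H+]) = 6.33 × 10^-10
Assume [H+] ≪ 0.049: [H+] ≈ √(6.33 × 10^-10 × 0.049) = 5.57 × 10^-6 M
Check: 0.011% ionized — well under 5%, approximation valid.
pH = −log[H+] = −log(5.57 × 10^-6) = 5.25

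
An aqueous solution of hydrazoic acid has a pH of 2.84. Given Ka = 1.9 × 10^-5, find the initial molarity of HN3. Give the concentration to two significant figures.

C₀ = 1.1 × 10^-1 M

[H+] = 10^(-2.84) = 1.45 × 10^-3 M = x
Ka = x²/(C₀ − x) ⇒ C₀ = x + x²/Ka
C₀ = 1.45 × 10^-3 + (1.45 × 10^-3)²/(1.9 × 10^-5) = 1.12 × 10^-1 M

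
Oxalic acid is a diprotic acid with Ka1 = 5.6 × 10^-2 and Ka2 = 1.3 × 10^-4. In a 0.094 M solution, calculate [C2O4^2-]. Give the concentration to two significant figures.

First ionization gives [H+] ≈ [HC2O4-] = 4.98 × 10^-2 M.
Second step: Ka2 = [H+][C2O4^2-]/[HC2O4-] ≈ [C2O4^2-] (since [H+] ≈ [HC2O4-]).
So [C2O4^2-] ≈ Ka2.

1.3 × 10^-4 M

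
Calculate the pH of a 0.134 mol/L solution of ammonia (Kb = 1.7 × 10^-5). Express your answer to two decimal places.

NH3 + H2O ⇌ NH4+ + OH-
From the ICE table, Kb = [OH-]²/(0.134 − [OH-]) = 1.7 × 10^-5.
Since Kb ≪ C₀, [OH-] ≈ √(Kb·C₀) = 1.51 × 10^-3 M.
pOH = 2.82, so pH = 14.00 − pOH = 11.18

pH = 11.18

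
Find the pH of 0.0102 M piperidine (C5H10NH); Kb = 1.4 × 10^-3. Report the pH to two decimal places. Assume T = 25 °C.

C5H10NH + H2O ⇌ C5H10NH2+ + OH-
Kb = [OH-]²/(0.0102 − [OH-]) = 1.4 × 10^-3
The 5% rule fails; solving [OH-]² + Kb·[OH-] − Kb·C₀ = 0 exactly:
[OH-] = (−Kb + √(Kb² + 4·Kb·C₀))/2 = 3.14 × 10^-3 M
pOH = 2.50, so pH = 14.00 − pOH = 11.50

pH = 11.50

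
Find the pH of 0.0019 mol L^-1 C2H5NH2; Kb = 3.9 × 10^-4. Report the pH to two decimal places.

C2H5NH2 + H2O ⇌ C2H5NH3+ + OH-
From the ICE table, Kb = x²/(0.0019 − x) = 3.9 × 10^-4.
The 5% rule fails; solving x² + Kb·x − Kb·C₀ = 0 exactly:
x = [−0.00039 + √(0.00039² + 2.96e-06)]/2 = 6.88 × 10^-4 M
pOH = −log(6.88 × 10^-4) = 3.16; pH = 14.00 − 3.16 = 10.84

pH = 10.84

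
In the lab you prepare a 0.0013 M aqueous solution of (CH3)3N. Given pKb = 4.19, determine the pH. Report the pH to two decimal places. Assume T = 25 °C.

(CH3)3N + H2O ⇌ (CH3)3NH+ + OH-
Kb = 10^(−4.19) = 6.46 × 10^-5
Kb = [OH-]²/(0.0013 − [OH-]) = 6.46 × 10^-5
Here C₀/Kb ≈ 20.1, so the small-[OH-] approximation fails. Use the quadratic:
[OH-] = (−Kb + √(Kb² + 4·Kb·C₀))/2 = 2.59 × 10^-4 M
pOH = 3.59, so pH = 14.00 − pOH = 10.41

pH = 10.41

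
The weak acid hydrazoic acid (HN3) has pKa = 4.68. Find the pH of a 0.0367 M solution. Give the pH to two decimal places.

HN3 ⇌ N3- + H+
Ka = 10^(−4.68) = 2.09 × 10^-5
From the ICE table, Ka = x²/(0.0367 − x) = 2.09 × 10^-5.
Neglecting x in the denominator: x = √(2.09 × 10^-5 × 0.0367) = 8.76 × 10^-4 M
pH = −log(8.76 × 10^-4) = 3.06

pH = 3.06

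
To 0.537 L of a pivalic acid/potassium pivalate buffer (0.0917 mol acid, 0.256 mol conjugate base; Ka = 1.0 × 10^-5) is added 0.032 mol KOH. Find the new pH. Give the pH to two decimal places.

pH = 5.68

OH- converts (CH3)3CCOOH to (CH3)3CCOO-: (CH3)3CCOOH → 0.0597 mol, (CH3)3CCOO- → 0.288 mol.
pKa = −log(1.0 × 10^-5) = 5.000
Henderson–Hasselbalch with mole ratio 0.288/0.0597: pH = 5.000 + (+0.683)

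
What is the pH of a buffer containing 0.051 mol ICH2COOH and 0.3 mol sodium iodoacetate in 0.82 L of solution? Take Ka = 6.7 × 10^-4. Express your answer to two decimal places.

pKa = −log(6.7 × 10^-4) = 3.174
Using pH = pKa + log([base]/[acid]) with [base]/[acid] = 0.3/0.051:
pH = 3.174 + (+0.770) = 3.94

pH = 3.94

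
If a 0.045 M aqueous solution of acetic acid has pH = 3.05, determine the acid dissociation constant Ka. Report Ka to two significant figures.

Ka = 1.8 × 10^-5

[H+] = 10^(-3.05) = 8.91 × 10^-4 M
At equilibrium [HA] = 0.045 − 8.91 × 10^-4 = 4.41 × 10^-2 M
Ka = [H+][A-]/[HA] = (8.91 × 10^-4)² / 4.41 × 10^-2 = 1.8 × 10^-5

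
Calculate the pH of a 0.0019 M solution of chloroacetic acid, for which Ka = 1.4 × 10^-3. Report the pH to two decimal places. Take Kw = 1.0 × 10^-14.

pH = 2.97

ClCH2COOH ⇌ ClCH2COO- + H+
Ka = [H+]²/(0.0019 − [H+]) = 1.4 × 10^-3
Here C₀/Ka ≈ 1.36, so the small-[H+] approximation fails. Use the quadratic:
[H+] = [−0.0014 + √(0.0014² + 1.06e-05)]/2 = 1.07 × 10^-3 M
pH = −log(1.07 × 10^-3) = 2.97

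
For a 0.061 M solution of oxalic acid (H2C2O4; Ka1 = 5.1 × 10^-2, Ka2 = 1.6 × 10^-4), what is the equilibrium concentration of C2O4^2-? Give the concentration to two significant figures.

First ionization gives [H+] ≈ [HC2O4-] = 3.58 × 10^-2 M.
Second step: Ka2 = [H+][C2O4^2-]/[HC2O4-] ≈ [C2O4^2-] (since [H+] ≈ [HC2O4-]).
So [C2O4^2-] ≈ Ka2.

1.6 × 10^-4 M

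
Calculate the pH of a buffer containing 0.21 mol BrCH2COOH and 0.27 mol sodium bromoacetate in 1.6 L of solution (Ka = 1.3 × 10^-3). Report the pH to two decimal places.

pKa = −log(1.3 × 10^-3) = 2.886
pH = pKa + log([A⁻]/[HA]) = 2.886 + log(0.27/0.21)
pH = 2.886 + (+0.109) = 3.00

pH = 3.00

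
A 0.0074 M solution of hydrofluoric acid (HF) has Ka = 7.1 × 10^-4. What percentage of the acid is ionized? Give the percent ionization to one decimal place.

26.5%

HF ⇌ F- + H+; let x = [H+] at equilibrium.
Ka = x²/(C₀ − x); solving the quadratic gives x = 1.96 × 10^-3 M.
% ionization = x/C₀ × 100% = 1.96 × 10^-3/0.0074 × 100% = 26.5%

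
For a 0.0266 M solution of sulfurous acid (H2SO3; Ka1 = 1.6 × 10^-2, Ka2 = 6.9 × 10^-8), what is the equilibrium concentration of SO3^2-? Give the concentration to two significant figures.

First ionization gives [H+] ≈ [HSO3-] = 1.41 × 10^-2 M.
Second step: Ka2 = [H+][SO3^2-]/[HSO3-] ≈ [SO3^2-] (since [H+] ≈ [HSO3-]).
So [SO3^2-] ≈ Ka2.

6.9 × 10^-8 M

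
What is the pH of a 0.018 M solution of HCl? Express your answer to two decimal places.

pH = 1.74

HCl is a strong acid and dissociates completely, so [H+] = 0.018 M.
pH = -log(0.018) = 1.74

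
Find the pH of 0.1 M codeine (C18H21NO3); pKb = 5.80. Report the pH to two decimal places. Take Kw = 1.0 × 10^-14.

C18H21NO3 + H2O ⇌ C18H22NO3+ + OH-
Kb = 10^(−5.80) = 1.58 × 10^-6
From the ICE table, Kb = [OH-]²/(0.1 − [OH-]) = 1.58 × 10^-6.
Assume [OH-] ≪ 0.1: [OH-] ≈ √(1.58 × 10^-6 × 0.1) = 3.97 × 10^-4 M
pOH = −log(3.97 × 10^-4) = 3.40; pH = 14.00 − 3.40 = 10.60

pH = 10.60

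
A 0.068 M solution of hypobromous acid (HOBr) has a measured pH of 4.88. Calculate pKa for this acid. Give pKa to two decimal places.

[H+] = 10^(-4.88) = 1.32 × 10^-5 M
At equilibrium [HA] = 0.068 − 1.32 × 10^-5 = 6.80 × 10^-2 M
Ka = [H+][A-]/[HA] = (1.32 × 10^-5)² / 6.80 × 10^-2 = 2.56 × 10^-9
pKa = -log(2.56 × 10^-9) = 8.59

pKa = 8.59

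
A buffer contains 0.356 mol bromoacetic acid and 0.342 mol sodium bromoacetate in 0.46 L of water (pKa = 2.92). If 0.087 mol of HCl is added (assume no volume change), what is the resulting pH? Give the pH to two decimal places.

pH = 2.68

After neutralization: n(BrCH2COOH) = 0.443 mol, n(BrCH2COO-) = 0.255 mol.
pH = pKa + log(n_BrCH2COO-/n_BrCH2COOH) = 2.92 + log(0.255/0.443) = 2.92 + (-0.240)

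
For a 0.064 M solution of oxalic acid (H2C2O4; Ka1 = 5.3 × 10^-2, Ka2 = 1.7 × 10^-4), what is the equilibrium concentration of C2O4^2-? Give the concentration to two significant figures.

1.7 × 10^-4 M

First ionization gives [H+] ≈ [HC2O4-] = 3.75 × 10^-2 M.
Second step: Ka2 = [H+][C2O4^2-]/[HC2O4-] ≈ [C2O4^2-] (since [H+] ≈ [HC2O4-]).
So [C2O4^2-] ≈ Ka2.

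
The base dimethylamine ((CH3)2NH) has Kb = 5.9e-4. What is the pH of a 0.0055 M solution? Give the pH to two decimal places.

(CH3)2NH + H2O ⇌ (CH3)2NH2+ + OH-
Kb = [OH-]²/(0.0055 − [OH-]) = 5.9 × 10^-4
The 5% rule fails; solving [OH-]² + Kb·[OH-] − Kb·C₀ = 0 exactly:
[OH-] = (−Kb + √(Kb² + 4·Kb·C₀))/2 = 1.53 × 10^-3 M
pOH = 2.82, so pH = 14.00 − pOH = 11.18

pH = 11.18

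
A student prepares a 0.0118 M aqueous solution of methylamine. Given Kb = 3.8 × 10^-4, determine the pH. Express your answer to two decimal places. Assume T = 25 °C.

pH = 11.29

CH3NH2 + H2O ⇌ CH3NH3+ + OH-
From the ICE table, Kb = [OH-]²/(0.0118 − [OH-]) = 3.8 × 10^-4.
The 5% rule fails; solving [OH-]² + Kb·[OH-] − Kb·C₀ = 0 exactly:
[OH-] = (−Kb + √(Kb² + 4·Kb·C₀))/2 = 1.94 × 10^-3 M
pOH = −log(1.94 × 10^-3) = 2.71; pH = 14.00 − 2.71 = 11.29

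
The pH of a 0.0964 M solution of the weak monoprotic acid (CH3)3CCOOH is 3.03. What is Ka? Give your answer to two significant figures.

Ka = 9.1 × 10^-6

[H+] = 10^(-3.03) = 9.33 × 10^-4 M
At equilibrium [HA] = 0.0964 − 9.33 × 10^-4 = 9.55 × 10^-2 M
Ka = [H+][A-]/[HA] = (9.33 × 10^-4)² / 9.55 × 10^-2 = 9.1 × 10^-6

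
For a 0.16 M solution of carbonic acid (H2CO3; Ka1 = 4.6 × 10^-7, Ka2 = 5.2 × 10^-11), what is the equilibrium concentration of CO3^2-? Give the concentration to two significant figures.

5.2 × 10^-11 M

First ionization gives [H+] ≈ [HCO3-] = 2.71 × 10^-4 M.
Second step: Ka2 = [H+][CO3^2-]/[HCO3-] ≈ [CO3^2-] (since [H+] ≈ [HCO3-]).
So [CO3^2-] ≈ Ka2.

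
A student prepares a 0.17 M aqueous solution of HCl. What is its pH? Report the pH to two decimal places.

HCl is a strong acid and dissociates completely, so [H+] = 0.17 M.
pH = -log(0.17) = 0.77

pH = 0.77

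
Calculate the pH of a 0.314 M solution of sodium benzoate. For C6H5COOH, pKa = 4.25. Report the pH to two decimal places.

pH = 8.87

C6H5COO- is the conjugate base of the weak acid C6H5COOH.
Ka = 10^(−4.25) = 5.62 × 10^-5
Kb = Kw/Ka = 1.0×10^-14 / 5.62 × 10^-5 = 1.78 × 10^-10
Let x = [OH-] at equilibrium. Kb = x²/(0.314 − x).
Neglecting x in the denominator: x = √(1.78 × 10^-10 × 0.314) = 7.48 × 10^-6 M
pOH = 5.13, so pH = 14.00 − pOH = 8.87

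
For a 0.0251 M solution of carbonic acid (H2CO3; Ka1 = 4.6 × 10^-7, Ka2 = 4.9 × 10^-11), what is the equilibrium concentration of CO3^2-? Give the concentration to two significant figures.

4.9 × 10^-11 M

First ionization gives [H+] ≈ [HCO3-] = 1.07 × 10^-4 M.
Second step: Ka2 = [H+][CO3^2-]/[HCO3-] ≈ [CO3^2-] (since [H+] ≈ [HCO3-]).
So [CO3^2-] ≈ Ka2.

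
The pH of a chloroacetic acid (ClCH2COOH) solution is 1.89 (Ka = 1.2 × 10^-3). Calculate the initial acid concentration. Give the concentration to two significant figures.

[H+] = 10^(-1.89) = 1.29 × 10^-2 M = x
Ka = x²/(C₀ − x) ⇒ C₀ = x + x²/Ka
C₀ = 1.29 × 10^-2 + (1.29 × 10^-2)²/(1.2 × 10^-3) = 1.52 × 10^-1 M

C₀ = 1.5 × 10^-1 M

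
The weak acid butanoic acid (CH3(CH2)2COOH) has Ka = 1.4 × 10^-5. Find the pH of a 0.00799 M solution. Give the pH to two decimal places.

pH = 3.48

CH3(CH2)2COOH ⇌ CH3(CH2)2COO- + H+
From the ICE table, Ka = [H+]²/(0.00799 − [H+]) = 1.4 × 10^-5.
Since Ka ≪ C₀, [H+] ≈ √(Ka·C₀) = 3.34 × 10^-4 M.
Check: 4.2% ionized — well under 5%, approximation valid.
pH = −log[H+] = −log(3.34 × 10^-4) = 3.48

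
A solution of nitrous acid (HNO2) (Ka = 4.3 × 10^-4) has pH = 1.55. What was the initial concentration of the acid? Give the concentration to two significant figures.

[H+] = 10^(-1.55) = 2.82 × 10^-2 M = x
Ka = x²/(C₀ − x) ⇒ C₀ = x + x²/Ka
C₀ = 2.82 × 10^-2 + (2.82 × 10^-2)²/(4.3 × 10^-4) = 1.88 M

C₀ = 1.9 M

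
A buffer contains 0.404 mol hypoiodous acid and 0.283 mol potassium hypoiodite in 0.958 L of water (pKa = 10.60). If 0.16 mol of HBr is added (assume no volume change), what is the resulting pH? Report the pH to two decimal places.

pH = 9.94

After neutralization: n(HOI) = 0.564 mol, n(OI-) = 0.123 mol.
Henderson–Hasselbalch with mole ratio 0.123/0.564: pH = 10.60 + (-0.661)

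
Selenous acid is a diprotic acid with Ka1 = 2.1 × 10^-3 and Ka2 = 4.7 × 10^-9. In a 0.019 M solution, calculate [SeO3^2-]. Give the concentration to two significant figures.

First ionization gives [H+] ≈ [HSeO3-] = 5.35 × 10^-3 M.
Second step: Ka2 = [H+][SeO3^2-]/[HSeO3-] ≈ [SeO3^2-] (since [H+] ≈ [HSeO3-]).
So [SeO3^2-] ≈ Ka2.

4.7 × 10^-9 M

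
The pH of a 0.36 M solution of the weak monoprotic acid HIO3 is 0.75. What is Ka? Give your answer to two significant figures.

Ka = 1.7 × 10^-1

[H+] = 10^(-0.75) = 1.78 × 10^-1 M
At equilibrium [HA] = 0.36 − 1.78 × 10^-1 = 1.82 × 10^-1 M
Ka = [H+][A-]/[HA] = (1.78 × 10^-1)² / 1.82 × 10^-1 = 1.7 × 10^-1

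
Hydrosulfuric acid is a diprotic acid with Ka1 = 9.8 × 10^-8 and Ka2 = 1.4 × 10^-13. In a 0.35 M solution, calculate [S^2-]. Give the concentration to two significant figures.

First ionization gives [H+] ≈ [HS-] = 1.85 × 10^-4 M.
Second step: Ka2 = [H+][S^2-]/[HS-] ≈ [S^2-] (since [H+] ≈ [HS-]).
So [S^2-] ≈ Ka2.

1.4 × 10^-13 M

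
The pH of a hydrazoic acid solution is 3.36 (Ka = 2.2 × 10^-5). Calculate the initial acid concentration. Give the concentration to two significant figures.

C₀ = 9.1 × 10^-3 M

[H+] = 10^(-3.36) = 4.37 × 10^-4 M = x
Ka = x²/(C₀ − x) ⇒ C₀ = x + x²/Ka
C₀ = 4.37 × 10^-4 + (4.37 × 10^-4)²/(2.2 × 10^-5) = 9.12 × 10^-3 M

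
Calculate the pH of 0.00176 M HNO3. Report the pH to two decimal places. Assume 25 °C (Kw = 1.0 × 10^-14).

HNO3 is a strong acid and dissociates completely, so [H+] = 0.00176 M.
pH = -log(0.00176) = 2.75

pH = 2.75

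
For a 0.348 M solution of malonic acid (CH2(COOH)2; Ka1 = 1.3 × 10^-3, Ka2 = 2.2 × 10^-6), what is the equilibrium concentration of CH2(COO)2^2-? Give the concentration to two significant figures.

First ionization gives [H+] ≈ [CH2(COOH)COO-] = 2.06 × 10^-2 M.
Second step: Ka2 = [H+][CH2(COO)2^2-]/[CH2(COOH)COO-] ≈ [CH2(COO)2^2-] (since [H+] ≈ [CH2(COOH)COO-]).
So [CH2(COO)2^2-] ≈ Ka2.

2.2 × 10^-6 M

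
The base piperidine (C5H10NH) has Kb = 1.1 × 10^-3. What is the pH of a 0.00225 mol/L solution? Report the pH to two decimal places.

C5H10NH + H2O ⇌ C5H10NH2+ + OH-
From the ICE table, Kb = [OH-]²/(0.00225 − [OH-]) = 1.1 × 10^-3.
Here C₀/Kb ≈ 2.05, so the small-[OH-] approximation fails. Use the quadratic:
[OH-] = (−Kb + √(Kb² + 4·Kb·C₀))/2 = 1.12 × 10^-3 M
pOH = 2.95, so pH = 14.00 − pOH = 11.05

pH = 11.05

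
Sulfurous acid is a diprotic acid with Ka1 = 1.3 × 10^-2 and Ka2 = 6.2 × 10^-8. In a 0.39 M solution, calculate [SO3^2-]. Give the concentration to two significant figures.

First ionization gives [H+] ≈ [HSO3-] = 6.50 × 10^-2 M.
Second step: Ka2 = [H+][SO3^2-]/[HSO3-] ≈ [SO3^2-] (since [H+] ≈ [HSO3-]).
So [SO3^2-] ≈ Ka2.

6.2 × 10^-8 M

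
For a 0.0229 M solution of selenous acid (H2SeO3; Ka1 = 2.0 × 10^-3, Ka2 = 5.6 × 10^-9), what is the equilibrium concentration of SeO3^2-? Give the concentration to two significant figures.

First ionization gives [H+] ≈ [HSeO3-] = 5.84 × 10^-3 M.
Second step: Ka2 = [H+][SeO3^2-]/[HSeO3-] ≈ [SeO3^2-] (since [H+] ≈ [HSeO3-]).
So [SeO3^2-] ≈ Ka2.

5.6 × 10^-9 M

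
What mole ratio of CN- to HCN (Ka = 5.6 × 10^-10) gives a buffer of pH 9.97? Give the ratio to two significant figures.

pKa = -log(5.6 × 10^-10) = 9.252
pH = pKa + log(r) ⇒ log(r) = 9.97 − 9.252 = +0.718
r = [CN-]/[HCN] = 10^(+0.718) = 5.22

ratio = 5.2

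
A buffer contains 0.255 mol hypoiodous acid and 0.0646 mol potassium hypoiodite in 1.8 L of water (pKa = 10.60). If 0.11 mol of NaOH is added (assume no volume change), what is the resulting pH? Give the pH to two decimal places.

pH = 10.68

After neutralization: n(HOI) = 0.145 mol, n(OI-) = 0.175 mol.
pH = pKa + log(n_OI-/n_HOI) = 10.60 + log(0.175/0.145) = 10.60 + (+0.082)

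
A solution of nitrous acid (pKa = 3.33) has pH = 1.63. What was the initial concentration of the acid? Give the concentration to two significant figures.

C₀ = 1.2 M

[H+] = 10^(-1.63) = 2.34 × 10^-2 M = x
Ka = 10^(−3.33) = 4.68 × 10^-4
Ka = x²/(C₀ − x) ⇒ C₀ = x + x²/Ka
C₀ = 2.34 × 10^-2 + (2.34 × 10^-2)²/(4.68 × 10^-4) = 1.19 M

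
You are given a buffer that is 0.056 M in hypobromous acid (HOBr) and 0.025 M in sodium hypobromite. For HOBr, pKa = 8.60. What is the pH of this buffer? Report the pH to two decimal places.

pH = pKa + log([A⁻]/[HA]) = 8.60 + log(0.025/0.056)
pH = 8.60 + (-0.350) = 8.25

pH = 8.25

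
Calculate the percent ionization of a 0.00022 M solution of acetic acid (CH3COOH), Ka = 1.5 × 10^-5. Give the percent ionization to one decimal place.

22.9%

CH3COOH ⇌ CH3COO- + H+; let x = [H+] at equilibrium.
Solve x² + 1.5e-05x − 3.3e-09 = 0 → x = 5.04 × 10^-5 M
Fraction ionized = 5.04 × 10^-5 / 0.00022 = 0.2291 → 22.9%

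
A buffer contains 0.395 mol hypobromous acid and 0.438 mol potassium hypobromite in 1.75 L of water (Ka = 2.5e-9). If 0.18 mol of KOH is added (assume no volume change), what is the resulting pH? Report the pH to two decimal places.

After neutralization: n(HOBr) = 0.215 mol, n(OBr-) = 0.618 mol.
pKa = −log(2.5 × 10^-9) = 8.602
Henderson–Hasselbalch with mole ratio 0.618/0.215: pH = 8.602 + (+0.459)

pH = 9.06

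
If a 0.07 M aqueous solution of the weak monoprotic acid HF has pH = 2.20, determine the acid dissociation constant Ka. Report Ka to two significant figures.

[H+] = 10^(-2.20) = 6.31 × 10^-3 M
At equilibrium [HA] = 0.07 − 6.31 × 10^-3 = 6.37 × 10^-2 M
Ka = [H+][A-]/[HA] = (6.31 × 10^-3)² / 6.37 × 10^-2 = 6.3 × 10^-4

Ka = 6.3 × 10^-4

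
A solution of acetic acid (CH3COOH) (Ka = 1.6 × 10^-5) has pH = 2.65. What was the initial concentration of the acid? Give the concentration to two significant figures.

[H+] = 10^(-2.65) = 2.24 × 10^-3 M = x
Ka = x²/(C₀ − x) ⇒ C₀ = x + x²/Ka
C₀ = 2.24 × 10^-3 + (2.24 × 10^-3)²/(1.6 × 10^-5) = 3.16 × 10^-1 M

C₀ = 3.2 × 10^-1 M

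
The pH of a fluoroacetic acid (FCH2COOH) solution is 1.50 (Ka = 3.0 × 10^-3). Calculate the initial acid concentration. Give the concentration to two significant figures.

[H+] = 10^(-1.50) = 3.16 × 10^-2 M = x
Ka = x²/(C₀ − x) ⇒ C₀ = x + x²/Ka
C₀ = 3.16 × 10^-2 + (3.16 × 10^-2)²/(3.0 × 10^-3) = 3.64 × 10^-1 M

C₀ = 3.6 × 10^-1 M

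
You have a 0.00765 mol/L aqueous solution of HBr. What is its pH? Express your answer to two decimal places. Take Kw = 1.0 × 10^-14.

HBr is a strong acid and dissociates completely, so [H+] = 0.00765 M.
pH = -log(0.00765) = 2.12

pH = 2.12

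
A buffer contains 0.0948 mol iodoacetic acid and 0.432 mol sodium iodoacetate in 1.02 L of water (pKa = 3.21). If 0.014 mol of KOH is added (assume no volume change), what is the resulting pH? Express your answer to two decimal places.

pH = 3.95

OH- converts ICH2COOH to ICH2COO-: ICH2COOH → 0.0808 mol, ICH2COO- → 0.446 mol.
pH = pKa + log(n_ICH2COO-/n_ICH2COOH) = 3.21 + log(0.446/0.0808) = 3.21 + (+0.742)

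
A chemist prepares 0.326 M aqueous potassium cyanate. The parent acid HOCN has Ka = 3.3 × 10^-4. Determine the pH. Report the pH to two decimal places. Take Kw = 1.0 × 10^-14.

pH = 8.50

OCN- is the conjugate base of the weak acid HOCN.
Kb = Kw/Ka = 1.0×10^-14 / 3.3 × 10^-4 = 3.03 × 10^-11
Let x = [OH-] at equilibrium. Kb = x²/(0.326 − x).
Since Kb ≪ C₀, x ≈ √(Kb·C₀) = 3.14 × 10^-6 M.
pOH = −log(3.14 × 10^-6) = 5.50; pH = 14.00 − 5.50 = 8.50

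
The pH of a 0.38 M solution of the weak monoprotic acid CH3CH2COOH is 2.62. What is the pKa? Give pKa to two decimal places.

pKa = 4.82

[H+] = 10^(-2.62) = 2.40 × 10^-3 M
At equilibrium [HA] = 0.38 − 2.40 × 10^-3 = 3.78 × 10^-1 M
Ka = [H+][A-]/[HA] = (2.40 × 10^-3)² / 3.78 × 10^-1 = 1.52 × 10^-5
pKa = -log(1.52 × 10^-5) = 4.82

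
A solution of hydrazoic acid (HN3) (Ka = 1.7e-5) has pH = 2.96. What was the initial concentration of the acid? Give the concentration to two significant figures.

[H+] = 10^(-2.96) = 1.10 × 10^-3 M = x
Ka = x²/(C₀ − x) ⇒ C₀ = x + x²/Ka
C₀ = 1.10 × 10^-3 + (1.10 × 10^-3)²/(1.7 × 10^-5) = 7.23 × 10^-2 M

C₀ = 7.2 × 10^-2 M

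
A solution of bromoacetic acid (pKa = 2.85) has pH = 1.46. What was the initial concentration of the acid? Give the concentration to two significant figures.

C₀ = 8.9 × 10^-1 M

[H+] = 10^(-1.46) = 3.47 × 10^-2 M = x
Ka = 10^(−2.85) = 1.41 × 10^-3
Ka = x²/(C₀ − x) ⇒ C₀ = x + x²/Ka
C₀ = 3.47 × 10^-2 + (3.47 × 10^-2)²/(1.41 × 10^-3) = 8.89 × 10^-1 M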